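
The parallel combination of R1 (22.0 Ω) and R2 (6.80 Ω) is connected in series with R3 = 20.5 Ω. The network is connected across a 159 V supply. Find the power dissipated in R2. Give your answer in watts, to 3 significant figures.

152 W

Reduce the parallel combination to a single R_p; the circuit then becomes R_p in series with the remaining resistor.
R_p = (22.0×6.80)/(22.0+6.80) = 5.194 Ω
R_total = R_p + 20.5 = 5.194 + 20.5 = 25.69 Ω
I = V / R_total = 159 / 25.69 = 6.188 A
Voltage across the parallel pair: V_p = I × R_p = 6.188 × 5.194 = 32.14 V
Use P = V²/R for R2 with V = V_p.
P_R2 = (32.14)² / 6.80 = 151.9 W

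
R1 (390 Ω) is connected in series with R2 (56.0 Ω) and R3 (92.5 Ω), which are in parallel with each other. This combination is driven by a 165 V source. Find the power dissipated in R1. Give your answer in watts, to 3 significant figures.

Replace R2 and R3 with their parallel equivalent so the circuit becomes R1 in series with R_p.
R_p = (56.0×92.5)/(56.0+92.5) = 34.88 Ω
R_total = 390 + 34.88 = 424.9 Ω
I = V / R_total = 165 / 424.9 = 0.3883 A
R1 is in the main series path, so its power is I²R1.
P_R1 = (0.3883)² × 390 = 58.82 W

58.8 W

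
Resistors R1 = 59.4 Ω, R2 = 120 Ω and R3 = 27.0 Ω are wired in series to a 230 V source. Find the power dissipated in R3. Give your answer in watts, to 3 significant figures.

Every series element carries the same I. Get I from the total resistance, then P = I² × R3.
R_total = 59.4 + 120 + 27.0 = 206.4 Ω
I = V / R_total = 230 / 206.4 = 1.114 A
P_R3 = I² × R3 = (1.114)² × 27.0 = 33.53 W

33.5 W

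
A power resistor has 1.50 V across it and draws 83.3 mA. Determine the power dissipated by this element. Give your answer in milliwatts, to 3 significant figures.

125 mW

Both the voltage across and the current through the element are known, so P = V I applies directly.
P = 1.50 V × 0.08330 A = 0.1250 W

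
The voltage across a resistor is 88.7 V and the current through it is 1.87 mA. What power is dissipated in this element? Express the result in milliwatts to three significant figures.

166 mW

Since both terminal voltage and current are stated, P = V I gives the power in one step.
P = 88.7 V × 0.001870 A = 0.1659 W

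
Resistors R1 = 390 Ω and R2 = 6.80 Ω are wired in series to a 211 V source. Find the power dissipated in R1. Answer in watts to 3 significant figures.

Series elements share the same current, so find I first, then use P = I²R.
R_total = 390 + 6.80 = 396.8 Ω
I = V / R_total = 211 / 396.8 = 0.5318 A
P_R1 = I² × R1 = (0.5318)² × 390 = 110.3 W

110 W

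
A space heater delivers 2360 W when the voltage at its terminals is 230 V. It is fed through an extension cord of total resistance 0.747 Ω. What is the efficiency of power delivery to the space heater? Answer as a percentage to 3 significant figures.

I = P / V = 2360 / 230 = 10.26 A through the extension cord.
P_line = I² R_line = (10.26)² × 0.747 = 78.65 W
P_source = P_load + P_line = 2360 + 78.65 = 2439 W
η = P_load / P_source = 2360 / 2439 = 0.9677

96.8 %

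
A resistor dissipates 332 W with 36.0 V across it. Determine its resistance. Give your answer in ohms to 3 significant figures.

Rearranging the power relation for the two known quantities gives R = V² / P.
R = (36.0)² / 332 = 3.904 Ω

3.90 Ω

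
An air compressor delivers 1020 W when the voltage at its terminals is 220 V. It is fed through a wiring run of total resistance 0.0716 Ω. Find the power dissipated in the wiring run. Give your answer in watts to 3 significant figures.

Line loss is just I²R for the cable — we know both I and R_line directly.
I = P / V = 1020 / 220 = 4.636 A through the wiring run.
P_line = I² R_line = (4.636)² × 0.0716 = 1.539 W

1.54 W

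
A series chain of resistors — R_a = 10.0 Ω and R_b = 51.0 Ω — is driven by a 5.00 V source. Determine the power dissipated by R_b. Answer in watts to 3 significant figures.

0.343 W

The current is common to all series resistors; compute it, then apply P = I²R for the target.
R_total = 10.0 + 51.0 = 61.00 Ω
I = V / R_total = 5.00 / 61.00 = 0.08197 A
P_R_b = I² × R_b = (0.08197)² × 51.0 = 0.3426 W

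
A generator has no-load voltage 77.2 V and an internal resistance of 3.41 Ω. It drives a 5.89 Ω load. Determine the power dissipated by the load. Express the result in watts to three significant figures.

The internal resistance and the load are in series, so the same I flows through both; get I from ε/(r+R), then I²R for the load.
I = ε / (r + R) = 77.2 / (3.41 + 5.89) = 8.301 A
P_load = I² R = (8.301)² × 5.89 = 405.9 W

406 W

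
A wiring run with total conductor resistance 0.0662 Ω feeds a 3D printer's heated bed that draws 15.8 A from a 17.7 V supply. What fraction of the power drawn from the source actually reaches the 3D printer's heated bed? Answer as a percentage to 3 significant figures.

The wiring run carries the full 15.8 A.
P_line = I² R_line = (15.80)² × 0.0662 = 16.53 W
P_source = V I = 17.7 × 15.80 = 279.7 W; P_load = 263.1 W
η = P_load / P_source = 263.1 / 279.7 = 0.9409

94.1 %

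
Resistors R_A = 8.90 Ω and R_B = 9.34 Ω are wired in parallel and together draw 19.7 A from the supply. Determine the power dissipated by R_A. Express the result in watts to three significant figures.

906 W

We need the common branch voltage; get it from I_total × R_eq, then P = V²/R for the branch.
1/R_eq = 1/8.90 + 1/9.34 ⇒ R_eq = 4.557 Ω
V = I_total × R_eq = 19.70 × 4.557 = 89.78 V
P_R_A = V² / R_A = (89.78)² / 8.90 = 905.7 W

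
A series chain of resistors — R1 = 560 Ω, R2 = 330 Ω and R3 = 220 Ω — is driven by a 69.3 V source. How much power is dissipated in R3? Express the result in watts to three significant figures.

0.858 W

Series elements share the same current, so find I first, then use P = I²R.
R_total = 560 + 330 + 220 = 1110 Ω
I = V / R_total = 69.3 / 1110 = 0.06243 A
P_R3 = I² × R3 = (0.06243)² × 220 = 0.8575 W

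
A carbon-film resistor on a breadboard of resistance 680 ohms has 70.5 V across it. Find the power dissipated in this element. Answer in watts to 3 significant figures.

7.31 W

V and R are stated; P = V²/R avoids computing the current.
P = (70.5 V)² / 680 Ω = 7.309 W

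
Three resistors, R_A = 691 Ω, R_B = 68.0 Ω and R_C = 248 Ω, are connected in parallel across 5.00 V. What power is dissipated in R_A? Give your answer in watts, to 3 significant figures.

Each parallel branch sees the full supply voltage, so P = V²/R applies directly to the target branch.
P_R_A = V² / R_A = (5.00)² / 691 Ω = 0.03618 W

0.0362 W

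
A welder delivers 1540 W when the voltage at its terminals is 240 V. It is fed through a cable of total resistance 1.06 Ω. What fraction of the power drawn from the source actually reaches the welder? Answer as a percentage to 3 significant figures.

I = P / V = 1540 / 240 = 6.417 A through the cable.
P_line = I² R_line = (6.417)² × 1.06 = 43.64 W
P_source = P_load + P_line = 1540 + 43.64 = 1584 W
η = P_load / P_source = 1540 / 1584 = 0.9724

97.2 %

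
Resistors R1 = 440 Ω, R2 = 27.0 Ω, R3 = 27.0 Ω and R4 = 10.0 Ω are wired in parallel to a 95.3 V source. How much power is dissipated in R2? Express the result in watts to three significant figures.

The supply voltage appears across each parallel branch — just use P = V²/R2.
P_R2 = V² / R2 = (95.3)² / 27.0 Ω = 336.4 W

336 W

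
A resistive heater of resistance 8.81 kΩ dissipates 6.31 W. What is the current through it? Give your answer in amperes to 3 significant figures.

0.0268 A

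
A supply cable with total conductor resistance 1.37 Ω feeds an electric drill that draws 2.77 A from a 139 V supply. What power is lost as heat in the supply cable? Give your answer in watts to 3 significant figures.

10.5 W

The supply cable is a series resistance carrying the load current; its dissipation is I²R_line.
The supply cable carries the full 2.77 A.
P_line = I² R_line = (2.770)² × 1.37 = 10.51 W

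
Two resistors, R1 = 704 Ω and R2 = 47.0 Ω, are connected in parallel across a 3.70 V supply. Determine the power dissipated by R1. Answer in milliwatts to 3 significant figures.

19.4 mW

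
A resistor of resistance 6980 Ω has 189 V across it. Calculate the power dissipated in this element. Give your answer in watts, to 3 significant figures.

We know the drop across the element and its resistance — P = V²/R, one step.
P = (189 V)² / 6980 Ω = 5.118 W

5.12 W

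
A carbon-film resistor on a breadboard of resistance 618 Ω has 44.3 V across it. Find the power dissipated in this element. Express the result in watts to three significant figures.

3.18 W

With V across and R both known, P = V²/R gives the dissipation directly.
P = (44.3 V)² / 618 Ω = 3.176 W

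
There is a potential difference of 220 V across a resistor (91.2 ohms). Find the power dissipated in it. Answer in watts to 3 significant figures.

531 W

We know the drop across the element and its resistance — P = V²/R, one step.
P = (220 V)² / 91.2 Ω = 530.7 W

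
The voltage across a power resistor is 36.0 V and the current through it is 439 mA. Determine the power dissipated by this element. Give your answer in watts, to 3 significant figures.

15.8 W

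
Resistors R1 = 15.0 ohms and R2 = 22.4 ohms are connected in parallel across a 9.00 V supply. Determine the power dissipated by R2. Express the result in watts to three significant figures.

The supply voltage appears across each parallel branch — just use P = V²/R2.
P_R2 = V² / R2 = (9.00)² / 22.4 Ω = 3.616 W

3.62 W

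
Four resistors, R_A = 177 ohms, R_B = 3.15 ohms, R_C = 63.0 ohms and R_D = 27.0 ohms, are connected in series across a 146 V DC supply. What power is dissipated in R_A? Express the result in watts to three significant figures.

The current is common to all series resistors; compute it, then apply P = I²R for the target.
R_total = 177 + 3.15 + 63.0 + 27.0 = 270.1 Ω
I = V / R_total = 146 / 270.1 = 0.5404 A
P_R_A = I² × R_A = (0.5404)² × 177 = 51.70 W

51.7 W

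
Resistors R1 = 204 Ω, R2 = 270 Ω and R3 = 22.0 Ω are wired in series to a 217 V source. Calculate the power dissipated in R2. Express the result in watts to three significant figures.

51.7 W

Series elements share the same current, so find I first, then use P = I²R.
R_total = 204 + 270 + 22.0 = 496.0 Ω
I = V / R_total = 217 / 496.0 = 0.4375 A
P_R2 = I² × R2 = (0.4375)² × 270 = 51.68 W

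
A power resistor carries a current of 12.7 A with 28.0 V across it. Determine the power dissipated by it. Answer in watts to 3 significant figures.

356 W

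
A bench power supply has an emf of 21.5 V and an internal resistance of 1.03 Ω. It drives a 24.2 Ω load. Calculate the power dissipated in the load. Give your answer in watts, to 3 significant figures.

With r and R in series, I = ε/(r+R); the load dissipates I²R.
I = ε / (r + R) = 21.5 / (1.03 + 24.2) = 0.8522 A
P_load = I² R = (0.8522)² × 24.2 = 17.57 W

17.6 W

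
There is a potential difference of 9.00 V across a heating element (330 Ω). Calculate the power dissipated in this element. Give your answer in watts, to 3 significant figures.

0.245 W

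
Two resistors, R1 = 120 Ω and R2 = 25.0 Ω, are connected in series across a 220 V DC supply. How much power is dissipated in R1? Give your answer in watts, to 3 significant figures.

276 W

Since the resistors are in series they all carry the loop current I = V/R_total; the power in any one is I²R.
R_total = 120 + 25.0 = 145.0 Ω
I = V / R_total = 220 / 145.0 = 1.517 A
P_R1 = I² × R1 = (1.517)² × 120 = 276.2 W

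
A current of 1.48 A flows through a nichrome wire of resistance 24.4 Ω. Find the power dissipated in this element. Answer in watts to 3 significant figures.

With I and R stated, P = I²R applies in one step.
P = (1.480 A)² × 24.4 Ω = 53.45 W

53.4 W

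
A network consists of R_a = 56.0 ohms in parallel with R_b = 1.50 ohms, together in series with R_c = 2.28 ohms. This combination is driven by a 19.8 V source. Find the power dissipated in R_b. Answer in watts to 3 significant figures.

39.9 W

First find R_p for the parallel pair, then treat R_p + R_c as a series loop.
R_p = (56.0×1.50)/(56.0+1.50) = 1.461 Ω
R_total = R_p + 2.28 = 1.461 + 2.28 = 3.741 Ω
I = V / R_total = 19.8 / 3.741 = 5.293 A
Voltage across the parallel pair: V_p = I × R_p = 5.293 × 1.461 = 7.732 V
R_b sits across V_p; its power is V_p²/R.
P_R_b = (7.732)² / 1.50 = 39.86 W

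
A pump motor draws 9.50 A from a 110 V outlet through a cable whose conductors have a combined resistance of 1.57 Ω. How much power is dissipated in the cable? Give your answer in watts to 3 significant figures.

142 W

Only the current and the line resistance are needed for the I²R loss.
The cable carries the full 9.50 A.
P_line = I² R_line = (9.500)² × 1.57 = 141.7 W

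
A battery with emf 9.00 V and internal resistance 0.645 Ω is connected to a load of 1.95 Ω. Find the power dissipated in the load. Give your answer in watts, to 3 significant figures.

23.5 W

With r and R in series, I = ε/(r+R); the load dissipates I²R.
I = ε / (r + R) = 9.00 / (0.645 + 1.95) = 3.468 A
P_load = I² R = (3.468)² × 1.95 = 23.46 W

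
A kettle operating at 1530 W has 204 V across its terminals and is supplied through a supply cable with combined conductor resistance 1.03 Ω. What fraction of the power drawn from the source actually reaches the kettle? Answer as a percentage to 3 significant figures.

I = P / V = 1530 / 204 = 7.500 A through the supply cable.
P_line = I² R_line = (7.500)² × 1.03 = 57.94 W
P_source = P_load + P_line = 1530 + 57.94 = 1588 W
η = P_load / P_source = 1530 / 1588 = 0.9635

96.4 %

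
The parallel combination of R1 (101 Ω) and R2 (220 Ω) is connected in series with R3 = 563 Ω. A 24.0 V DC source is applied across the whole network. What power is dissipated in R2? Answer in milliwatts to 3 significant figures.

Combine R1 and R2 into their parallel equivalent first, reducing the network to two series resistors.
R_p = (101×220)/(101+220) = 69.22 Ω
R_total = R_p + 563 = 69.22 + 563 = 632.2 Ω
I = V / R_total = 24.0 / 632.2 = 0.03796 A
Voltage across the parallel pair: V_p = I × R_p = 0.03796 × 69.22 = 2.628 V
Use P = V²/R for R2 with V = V_p.
P_R2 = (2.628)² / 220 = 0.03139 W

31.4 mW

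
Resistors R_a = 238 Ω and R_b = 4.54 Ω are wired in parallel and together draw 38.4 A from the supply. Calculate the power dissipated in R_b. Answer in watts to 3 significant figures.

6450 W

We need the common branch voltage; get it from I_total × R_eq, then P = V²/R for the branch.
1/R_eq = 1/238 + 1/4.54 ⇒ R_eq = 4.455 Ω
V = I_total × R_eq = 38.40 × 4.455 = 171.1 V
P_R_b = V² / R_b = (171.1)² / 4.54 = 6446 W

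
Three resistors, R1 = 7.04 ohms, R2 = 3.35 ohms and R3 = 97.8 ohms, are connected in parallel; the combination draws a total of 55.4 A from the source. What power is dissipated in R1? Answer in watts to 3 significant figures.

We need the common branch voltage; get it from I_total × R_eq, then P = V²/R for the branch.
1/R_eq = 1/7.04 + 1/3.35 + 1/97.8 ⇒ R_eq = 2.218 Ω
V = I_total × R_eq = 55.40 × 2.218 = 122.9 V
P_R1 = V² / R1 = (122.9)² / 7.04 = 2145 W

2150 W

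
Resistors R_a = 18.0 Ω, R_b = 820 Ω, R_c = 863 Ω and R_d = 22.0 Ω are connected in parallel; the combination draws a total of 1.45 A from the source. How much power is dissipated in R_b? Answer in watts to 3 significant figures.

We need the common branch voltage; get it from I_total × R_eq, then P = V²/R for the branch.
1/R_eq = 1/18.0 + 1/820 + 1/863 + 1/22.0 ⇒ R_eq = 9.672 Ω
V = I_total × R_eq = 1.450 × 9.672 = 14.02 V
P_R_b = V² / R_b = (14.02)² / 820 = 0.2399 W

0.240 W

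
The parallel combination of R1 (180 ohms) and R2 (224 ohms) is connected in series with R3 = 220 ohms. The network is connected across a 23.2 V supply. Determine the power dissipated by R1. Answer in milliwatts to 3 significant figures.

Reduce the parallel combination to a single R_p; the circuit then becomes R_p in series with the remaining resistor.
R_p = (180×224)/(180+224) = 99.80 Ω
R_total = R_p + 220 = 99.80 + 220 = 319.8 Ω
I = V / R_total = 23.2 / 319.8 = 0.07254 A
Voltage across the parallel pair: V_p = I × R_p = 0.07254 × 99.80 = 7.240 V
R1 sits across V_p; its power is V_p²/R.
P_R1 = (7.240)² / 180 = 0.2912 W

291 mW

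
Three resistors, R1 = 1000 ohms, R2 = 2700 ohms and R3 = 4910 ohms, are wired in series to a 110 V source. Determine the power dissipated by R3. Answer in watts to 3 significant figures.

0.801 W

Since the resistors are in series they all carry the loop current I = V/R_total; the power in any one is I²R.
R_total = 1000 + 2700 + 4910 = 8610 Ω
I = V / R_total = 110 / 8610 = 0.01278 A
P_R3 = I² × R3 = (0.01278)² × 4910 = 0.8014 W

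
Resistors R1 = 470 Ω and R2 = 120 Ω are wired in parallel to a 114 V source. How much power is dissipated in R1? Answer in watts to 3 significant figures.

27.7 W

R1 sits directly across the source, so P = V²/R with V = 114 V.
P_R1 = V² / R1 = (114)² / 470 Ω = 27.65 W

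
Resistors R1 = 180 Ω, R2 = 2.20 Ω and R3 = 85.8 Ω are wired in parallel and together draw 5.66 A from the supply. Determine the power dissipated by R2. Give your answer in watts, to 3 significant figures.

We need the common branch voltage; get it from I_total × R_eq, then P = V²/R for the branch.
1/R_eq = 1/180 + 1/2.20 + 1/85.8 ⇒ R_eq = 2.120 Ω
V = I_total × R_eq = 5.660 × 2.120 = 12.00 V
P_R2 = V² / R2 = (12.00)² / 2.20 = 65.43 W

65.4 W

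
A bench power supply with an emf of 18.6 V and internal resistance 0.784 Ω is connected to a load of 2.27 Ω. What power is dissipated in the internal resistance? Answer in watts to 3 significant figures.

The source's internal resistance is just another series element carrying I; its dissipation is I²r.
I = ε / (r + R) = 18.6 / (0.784 + 2.27) = 6.090 A
P_int = I² r = (6.090)² × 0.784 = 29.08 W

29.1 W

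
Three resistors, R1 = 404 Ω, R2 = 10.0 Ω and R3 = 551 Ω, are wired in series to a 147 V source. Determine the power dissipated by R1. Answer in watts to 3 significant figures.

9.37 W

In a series string the same current flows through every resistor — find that current, then P = I²R for the one we want.
R_total = 404 + 10.0 + 551 = 965.0 Ω
I = V / R_total = 147 / 965.0 = 0.1523 A
P_R1 = I² × R1 = (0.1523)² × 404 = 9.375 W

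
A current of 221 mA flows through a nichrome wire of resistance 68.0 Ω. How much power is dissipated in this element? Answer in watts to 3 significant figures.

Knowing I and R, the power is just I²R — no need to find V first.
P = (0.2210 A)² × 68.0 Ω = 3.321 W

3.32 W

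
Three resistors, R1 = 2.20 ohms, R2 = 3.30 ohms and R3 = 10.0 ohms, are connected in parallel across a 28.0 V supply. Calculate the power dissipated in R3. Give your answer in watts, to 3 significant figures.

Each parallel branch sees the full supply voltage, so P = V²/R applies directly to the target branch.
P_R3 = V² / R3 = (28.0)² / 10.0 Ω = 78.40 W

78.4 W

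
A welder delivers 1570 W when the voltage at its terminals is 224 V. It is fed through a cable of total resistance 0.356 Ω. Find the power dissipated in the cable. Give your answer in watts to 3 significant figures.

17.5 W

The cable and load are in series, so the same current flows in both; the loss is I²R_line.
I = P / V = 1570 / 224 = 7.009 A through the cable.
P_line = I² R_line = (7.009)² × 0.356 = 17.49 W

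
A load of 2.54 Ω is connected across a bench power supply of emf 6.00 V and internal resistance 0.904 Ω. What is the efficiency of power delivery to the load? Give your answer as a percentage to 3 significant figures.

73.8 %

The source delivers εI, of which I²R reaches the load and I²r is lost; since I is common, η = R/(R+r).
η = R / (R + r) = 2.54 / (2.54 + 0.904) = 0.7375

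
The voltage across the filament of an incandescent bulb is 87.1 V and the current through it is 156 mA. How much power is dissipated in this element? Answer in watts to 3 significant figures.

Both the voltage across and the current through the element are known, so P = V I applies directly.
P = 87.1 V × 0.1560 A = 13.59 W

13.6 W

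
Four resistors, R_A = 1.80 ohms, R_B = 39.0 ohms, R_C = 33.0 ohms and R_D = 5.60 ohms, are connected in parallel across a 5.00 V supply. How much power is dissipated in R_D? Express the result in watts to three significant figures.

4.46 W

Parallel branches share the same voltage; P = V²/R gives the branch power in one step.
P_R_D = V² / R_D = (5.00)² / 5.60 Ω = 4.464 W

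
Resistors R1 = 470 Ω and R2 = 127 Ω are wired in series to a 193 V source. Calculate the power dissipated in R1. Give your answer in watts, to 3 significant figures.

Since the resistors are in series they all carry the loop current I = V/R_total; the power in any one is I²R.
R_total = 470 + 127 = 597.0 Ω
I = V / R_total = 193 / 597.0 = 0.3233 A
P_R1 = I² × R1 = (0.3233)² × 470 = 49.12 W

49.1 W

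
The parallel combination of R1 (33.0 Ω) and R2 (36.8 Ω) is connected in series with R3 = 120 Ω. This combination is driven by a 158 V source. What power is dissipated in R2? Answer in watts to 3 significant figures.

Combine R1 and R2 into their parallel equivalent first, reducing the network to two series resistors.
R_p = (33.0×36.8)/(33.0+36.8) = 17.40 Ω
R_total = R_p + 120 = 17.40 + 120 = 137.4 Ω
I = V / R_total = 158 / 137.4 = 1.150 A
Voltage across the parallel pair: V_p = I × R_p = 1.150 × 17.40 = 20.01 V
R2 has V_p across it, so P = V_p²/R2.
P_R2 = (20.01)² / 36.8 = 10.88 W

10.9 W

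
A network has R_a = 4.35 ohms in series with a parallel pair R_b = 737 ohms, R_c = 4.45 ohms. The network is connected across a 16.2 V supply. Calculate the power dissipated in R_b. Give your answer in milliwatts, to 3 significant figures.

Replace R_b and R_c with their parallel equivalent so the circuit becomes R_a in series with R_p.
R_p = (737×4.45)/(737+4.45) = 4.423 Ω
R_total = 4.35 + 4.423 = 8.773 Ω
I = V / R_total = 16.2 / 8.773 = 1.847 A
Voltage across the parallel pair: V_p = I × R_p = 1.847 × 4.423 = 8.168 V
With V_p across R_b, its power is V_p²/R_b.
P_R_b = (8.168)² / 737 = 0.09052 W

90.5 mW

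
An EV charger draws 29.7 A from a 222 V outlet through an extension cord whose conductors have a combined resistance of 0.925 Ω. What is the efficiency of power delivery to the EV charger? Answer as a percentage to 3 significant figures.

The extension cord carries the full 29.7 A.
P_line = I² R_line = (29.70)² × 0.925 = 815.9 W
P_source = V I = 222 × 29.70 = 6593 W; P_load = 5777 W
η = P_load / P_source = 5777 / 6593 = 0.8762

87.6 %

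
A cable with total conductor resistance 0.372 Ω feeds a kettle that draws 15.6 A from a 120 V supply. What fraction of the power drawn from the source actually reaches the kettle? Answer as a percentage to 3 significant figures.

95.2 %

The cable carries the full 15.6 A.
P_line = I² R_line = (15.60)² × 0.372 = 90.53 W
P_source = V I = 120 × 15.60 = 1872 W; P_load = 1781 W
η = P_load / P_source = 1781 / 1872 = 0.9516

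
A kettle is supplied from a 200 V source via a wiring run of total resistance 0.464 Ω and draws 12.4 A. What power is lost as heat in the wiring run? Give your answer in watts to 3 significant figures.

71.3 W

Line loss is just I²R for the cable — we know both I and R_line directly.
The wiring run carries the full 12.4 A.
P_line = I² R_line = (12.40)² × 0.464 = 71.34 W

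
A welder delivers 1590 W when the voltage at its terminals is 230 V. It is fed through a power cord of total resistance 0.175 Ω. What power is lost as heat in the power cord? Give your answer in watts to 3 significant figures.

Only the current and the line resistance are needed for the I²R loss.
I = P / V = 1590 / 230 = 6.913 A through the power cord.
P_line = I² R_line = (6.913)² × 0.175 = 8.363 W

8.36 W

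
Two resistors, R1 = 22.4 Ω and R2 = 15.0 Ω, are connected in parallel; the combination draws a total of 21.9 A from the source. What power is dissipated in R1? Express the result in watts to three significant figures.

We need the common branch voltage; get it from I_total × R_eq, then P = V²/R for the branch.
1/R_eq = 1/22.4 + 1/15.0 ⇒ R_eq = 8.984 Ω
V = I_total × R_eq = 21.90 × 8.984 = 196.7 V
P_R1 = V² / R1 = (196.7)² / 22.4 = 1728 W

1730 W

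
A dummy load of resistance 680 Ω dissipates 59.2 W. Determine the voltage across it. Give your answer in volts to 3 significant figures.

201 V

From P = V I = I²R = V²/R, with the two given quantities we get V = √(P R).
V = √(59.2 × 680) = 200.6 V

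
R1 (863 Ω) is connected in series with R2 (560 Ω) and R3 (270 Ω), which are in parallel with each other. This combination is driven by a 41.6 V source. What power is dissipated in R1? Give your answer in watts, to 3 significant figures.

1.37 W

First combine the parallel branches into one equivalent R_p, then R1 + R_p is a series pair.
R_p = (560×270)/(560+270) = 182.2 Ω
R_total = 863 + 182.2 = 1045 Ω
I = V / R_total = 41.6 / 1045 = 0.03980 A
The full supply current passes through R1: P = I²R.
P_R1 = (0.03980)² × 863 = 1.367 W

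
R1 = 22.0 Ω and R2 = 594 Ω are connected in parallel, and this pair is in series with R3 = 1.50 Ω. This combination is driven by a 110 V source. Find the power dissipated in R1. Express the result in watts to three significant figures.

480 W

Reduce the parallel combination to a single R_p; the circuit then becomes R_p in series with the remaining resistor.
R_p = (22.0×594)/(22.0+594) = 21.21 Ω
R_total = R_p + 1.50 = 21.21 + 1.50 = 22.71 Ω
I = V / R_total = 110 / 22.71 = 4.843 A
Voltage across the parallel pair: V_p = I × R_p = 4.843 × 21.21 = 102.7 V
R1 has V_p across it, so P = V_p²/R1.
P_R1 = (102.7)² / 22.0 = 479.8 W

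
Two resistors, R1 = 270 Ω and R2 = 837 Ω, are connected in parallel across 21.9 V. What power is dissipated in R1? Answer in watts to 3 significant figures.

Each parallel branch sees the full supply voltage, so P = V²/R applies directly to the target branch.
P_R1 = V² / R1 = (21.9)² / 270 Ω = 1.776 W

1.78 W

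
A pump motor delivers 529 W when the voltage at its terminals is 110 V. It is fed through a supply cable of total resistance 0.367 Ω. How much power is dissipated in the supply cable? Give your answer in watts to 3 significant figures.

The supply cable is a series resistance carrying the load current; its dissipation is I²R_line.
I = P / V = 529 / 110 = 4.809 A through the supply cable.
P_line = I² R_line = (4.809)² × 0.367 = 8.488 W

8.49 W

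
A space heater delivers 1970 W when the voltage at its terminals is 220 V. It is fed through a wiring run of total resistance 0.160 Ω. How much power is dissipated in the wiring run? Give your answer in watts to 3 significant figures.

12.8 W

The wiring run and load are in series, so the same current flows in both; the loss is I²R_line.
I = P / V = 1970 / 220 = 8.955 A through the wiring run.
P_line = I² R_line = (8.955)² × 0.160 = 12.83 W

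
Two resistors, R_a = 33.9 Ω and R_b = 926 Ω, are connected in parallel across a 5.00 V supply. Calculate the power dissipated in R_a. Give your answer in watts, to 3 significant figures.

0.737 W

Every branch has 5.00 V across it, so for R_a the power is simply V²/R.
P_R_a = V² / R_a = (5.00)² / 33.9 Ω = 0.7375 W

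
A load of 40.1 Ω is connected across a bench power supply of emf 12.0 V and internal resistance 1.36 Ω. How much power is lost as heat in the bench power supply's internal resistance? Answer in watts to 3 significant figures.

The source's internal resistance is just another series element carrying I; its dissipation is I²r.
I = ε / (r + R) = 12.0 / (1.36 + 40.1) = 0.2894 A
P_int = I² r = (0.2894)² × 1.36 = 0.1139 W

0.114 W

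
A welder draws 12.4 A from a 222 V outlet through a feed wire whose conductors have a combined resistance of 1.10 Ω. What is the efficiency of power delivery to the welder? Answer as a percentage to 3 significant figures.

The feed wire carries the full 12.4 A.
P_line = I² R_line = (12.40)² × 1.10 = 169.1 W
P_source = V I = 222 × 12.40 = 2753 W; P_load = 2584 W
η = P_load / P_source = 2584 / 2753 = 0.9386

93.9 %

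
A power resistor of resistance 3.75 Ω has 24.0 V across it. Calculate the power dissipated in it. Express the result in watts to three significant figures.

Voltage and resistance are given, so P = V²/R is the one-step route.
P = (24.0 V)² / 3.75 Ω = 153.6 W

154 W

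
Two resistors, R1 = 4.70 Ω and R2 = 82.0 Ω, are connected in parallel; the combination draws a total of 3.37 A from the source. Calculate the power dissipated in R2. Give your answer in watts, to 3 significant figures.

We need the common branch voltage; get it from I_total × R_eq, then P = V²/R for the branch.
1/R_eq = 1/4.70 + 1/82.0 ⇒ R_eq = 4.445 Ω
V = I_total × R_eq = 3.370 × 4.445 = 14.98 V
P_R2 = V² / R2 = (14.98)² / 82.0 = 2.737 W

2.74 W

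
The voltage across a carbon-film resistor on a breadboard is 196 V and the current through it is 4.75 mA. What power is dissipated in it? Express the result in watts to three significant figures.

0.931 W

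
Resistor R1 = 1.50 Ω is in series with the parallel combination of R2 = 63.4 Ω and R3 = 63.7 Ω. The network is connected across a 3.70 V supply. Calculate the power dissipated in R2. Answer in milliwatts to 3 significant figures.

Collapse R2‖R3 to a single equivalent, reducing the network to two series elements.
R_p = (63.4×63.7)/(63.4+63.7) = 31.77 Ω
R_total = 1.50 + 31.77 = 33.27 Ω
I = V / R_total = 3.70 / 33.27 = 0.1112 A
Voltage across the parallel pair: V_p = I × R_p = 0.1112 × 31.77 = 3.533 V
R2 sees V_p directly, so P = V_p² / R2.
P_R2 = (3.533)² / 63.4 = 0.1969 W

197 mW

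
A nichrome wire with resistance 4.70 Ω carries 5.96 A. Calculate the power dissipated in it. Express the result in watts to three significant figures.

Knowing I and R, the power is just I²R — no need to find V first.
P = (5.960 A)² × 4.70 Ω = 167.0 W

167 W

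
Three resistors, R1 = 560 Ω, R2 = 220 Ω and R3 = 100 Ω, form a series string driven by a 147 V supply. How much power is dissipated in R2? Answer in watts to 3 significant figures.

6.14 W

Since the resistors are in series they all carry the loop current I = V/R_total; the power in any one is I²R.
R_total = 560 + 220 + 100 = 880.0 Ω
I = V / R_total = 147 / 880.0 = 0.1670 A
P_R2 = I² × R2 = (0.1670)² × 220 = 6.139 W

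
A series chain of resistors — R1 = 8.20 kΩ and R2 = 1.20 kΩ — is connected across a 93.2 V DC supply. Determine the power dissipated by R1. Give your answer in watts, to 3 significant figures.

0.806 W

Series elements share the same current, so find I first, then use P = I²R.
R_total = (8.20 + 1.20) kΩ = 9400 Ω
I = V / R_total = 93.2 / 9400 = 0.009915 A
P_R1 = I² × R1 = (0.009915)² × 8200 = 0.8061 W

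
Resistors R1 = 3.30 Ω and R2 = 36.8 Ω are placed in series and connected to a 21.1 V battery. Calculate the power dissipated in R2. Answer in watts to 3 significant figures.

The current is common to all series resistors; compute it, then apply P = I²R for the target.
R_total = 3.30 + 36.8 = 40.10 Ω
I = V / R_total = 21.1 / 40.10 = 0.5262 A
P_R2 = I² × R2 = (0.5262)² × 36.8 = 10.19 W

10.2 W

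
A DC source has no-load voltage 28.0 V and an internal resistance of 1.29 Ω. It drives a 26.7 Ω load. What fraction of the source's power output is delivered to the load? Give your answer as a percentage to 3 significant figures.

95.4 %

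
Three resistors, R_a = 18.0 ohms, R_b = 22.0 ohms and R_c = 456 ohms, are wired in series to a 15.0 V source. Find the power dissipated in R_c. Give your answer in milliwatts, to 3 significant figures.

Every series element carries the same I. Get I from the total resistance, then P = I² × R_c.
R_total = 18.0 + 22.0 + 456 = 496.0 Ω
I = V / R_total = 15.0 / 496.0 = 0.03024 A
P_R_c = I² × R_c = (0.03024)² × 456 = 0.4170 W

417 mW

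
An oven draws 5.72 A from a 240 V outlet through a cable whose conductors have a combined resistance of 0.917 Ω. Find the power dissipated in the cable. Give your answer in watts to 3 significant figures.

30.0 W

Line loss is just I²R for the cable — we know both I and R_line directly.
The cable carries the full 5.72 A.
P_line = I² R_line = (5.720)² × 0.917 = 30.00 W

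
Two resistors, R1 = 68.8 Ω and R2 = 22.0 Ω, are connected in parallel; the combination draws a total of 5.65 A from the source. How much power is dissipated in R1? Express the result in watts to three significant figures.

129 W

We need the common branch voltage; get it from I_total × R_eq, then P = V²/R for the branch.
1/R_eq = 1/68.8 + 1/22.0 ⇒ R_eq = 16.67 Ω
V = I_total × R_eq = 5.650 × 16.67 = 94.18 V
P_R1 = V² / R1 = (94.18)² / 68.8 = 128.9 W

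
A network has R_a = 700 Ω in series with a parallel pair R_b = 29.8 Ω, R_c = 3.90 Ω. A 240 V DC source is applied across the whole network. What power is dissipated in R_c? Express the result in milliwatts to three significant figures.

First combine the parallel branches into one equivalent R_p, then R_a + R_p is a series pair.
R_p = (29.8×3.90)/(29.8+3.90) = 3.449 Ω
R_total = 700 + 3.449 = 703.4 Ω
I = V / R_total = 240 / 703.4 = 0.3412 A
Voltage across the parallel pair: V_p = I × R_p = 0.3412 × 3.449 = 1.177 V
With V_p across R_c, its power is V_p²/R_c.
P_R_c = (1.177)² / 3.90 = 0.3550 W

355 mW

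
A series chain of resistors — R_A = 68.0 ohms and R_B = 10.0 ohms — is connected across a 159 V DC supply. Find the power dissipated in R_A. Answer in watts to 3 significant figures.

Series elements share the same current, so find I first, then use P = I²R.
R_total = 68.0 + 10.0 = 78.00 Ω
I = V / R_total = 159 / 78.00 = 2.038 A
P_R_A = I² × R_A = (2.038)² × 68.0 = 282.6 W

283 W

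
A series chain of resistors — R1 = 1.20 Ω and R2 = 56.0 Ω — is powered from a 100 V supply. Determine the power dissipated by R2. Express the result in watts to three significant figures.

171 W

In a series string the same current flows through every resistor — find that current, then P = I²R for the one we want.
R_total = 1.20 + 56.0 = 57.20 Ω
I = V / R_total = 100 / 57.20 = 1.748 A
P_R2 = I² × R2 = (1.748)² × 56.0 = 171.2 W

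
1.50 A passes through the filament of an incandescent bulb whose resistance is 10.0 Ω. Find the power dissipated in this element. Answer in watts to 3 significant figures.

With I and R stated, P = I²R applies in one step.
P = (1.500 A)² × 10.0 Ω = 22.50 W

22.5 W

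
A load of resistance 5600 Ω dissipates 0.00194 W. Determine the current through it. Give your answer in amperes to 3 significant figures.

0.000589 A

From P = V I = I²R = V²/R, with the two given quantities we get I = √(P / R).
I = √(0.00194 / 5600) = 0.0005886 A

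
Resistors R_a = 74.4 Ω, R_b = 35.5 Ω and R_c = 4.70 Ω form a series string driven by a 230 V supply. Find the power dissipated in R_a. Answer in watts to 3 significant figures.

300 W

Every series element carries the same I. Get I from the total resistance, then P = I² × R_a.
R_total = 74.4 + 35.5 + 4.70 = 114.6 Ω
I = V / R_total = 230 / 114.6 = 2.007 A
P_R_a = I² × R_a = (2.007)² × 74.4 = 299.7 W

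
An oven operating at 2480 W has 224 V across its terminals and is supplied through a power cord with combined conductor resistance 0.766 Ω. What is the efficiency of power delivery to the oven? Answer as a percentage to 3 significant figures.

I = P / V = 2480 / 224 = 11.07 A through the power cord.
P_line = I² R_line = (11.07)² × 0.766 = 93.89 W
P_source = P_load + P_line = 2480 + 93.89 = 2574 W
η = P_load / P_source = 2480 / 2574 = 0.9635

96.4 %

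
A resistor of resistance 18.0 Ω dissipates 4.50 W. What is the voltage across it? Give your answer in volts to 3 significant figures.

9.00 V

The two known quantities fix the third via V = √(P R).
V = √(4.50 × 18.0) = 9.000 V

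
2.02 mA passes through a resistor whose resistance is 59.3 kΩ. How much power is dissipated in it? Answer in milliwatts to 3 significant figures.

242 mW

Current and resistance are given, so P = I²R is the direct form.
P = (0.002020 A)² × 59300 Ω = 0.2420 W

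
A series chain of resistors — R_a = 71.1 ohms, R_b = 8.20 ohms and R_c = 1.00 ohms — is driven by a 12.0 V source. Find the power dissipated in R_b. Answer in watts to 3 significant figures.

In a series string the same current flows through every resistor — find that current, then P = I²R for the one we want.
R_total = 71.1 + 8.20 + 1.00 = 80.30 Ω
I = V / R_total = 12.0 / 80.30 = 0.1494 A
P_R_b = I² × R_b = (0.1494)² × 8.20 = 0.1831 W

0.183 W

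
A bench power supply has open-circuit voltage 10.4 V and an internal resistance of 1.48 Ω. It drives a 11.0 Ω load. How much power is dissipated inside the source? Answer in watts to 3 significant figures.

r is in series with the load, so it carries the full circuit current — the loss in it is I²r.
I = ε / (r + R) = 10.4 / (1.48 + 11.0) = 0.8333 A
P_int = I² r = (0.8333)² × 1.48 = 1.028 W

1.03 W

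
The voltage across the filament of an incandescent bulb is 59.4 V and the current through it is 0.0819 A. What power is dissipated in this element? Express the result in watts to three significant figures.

With V and I both given, power follows immediately from P = V I.
P = 59.4 V × 0.08190 A = 4.865 W

4.86 W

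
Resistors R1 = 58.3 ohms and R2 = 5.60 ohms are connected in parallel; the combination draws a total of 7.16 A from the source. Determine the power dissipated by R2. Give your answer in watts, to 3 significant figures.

239 W

Only the total current is stated, so first find the parallel equivalent to get the voltage across the combination.
1/R_eq = 1/58.3 + 1/5.60 ⇒ R_eq = 5.109 Ω
V = I_total × R_eq = 7.160 × 5.109 = 36.58 V
P_R2 = V² / R2 = (36.58)² / 5.60 = 239.0 W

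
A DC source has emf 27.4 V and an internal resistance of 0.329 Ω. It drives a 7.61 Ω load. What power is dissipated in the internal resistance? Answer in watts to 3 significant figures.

3.92 W

r is in series with the load, so it carries the full circuit current — the loss in it is I²r.
I = ε / (r + R) = 27.4 / (0.329 + 7.61) = 3.451 A
P_int = I² r = (3.451)² × 0.329 = 3.919 W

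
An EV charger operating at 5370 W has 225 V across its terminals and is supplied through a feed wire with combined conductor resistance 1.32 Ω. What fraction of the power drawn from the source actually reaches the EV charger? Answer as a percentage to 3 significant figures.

I = P / V = 5370 / 225 = 23.87 A through the feed wire.
P_line = I² R_line = (23.87)² × 1.32 = 751.9 W
P_source = P_load + P_line = 5370 + 751.9 = 6122 W
η = P_load / P_source = 5370 / 6122 = 0.8772

87.7 %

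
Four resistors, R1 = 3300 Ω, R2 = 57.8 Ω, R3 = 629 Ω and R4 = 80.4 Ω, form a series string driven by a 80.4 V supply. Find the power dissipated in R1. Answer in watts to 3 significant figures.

In a series string the same current flows through every resistor — find that current, then P = I²R for the one we want.
R_total = 3300 + 57.8 + 629 + 80.4 = 4067 Ω
I = V / R_total = 80.4 / 4067 = 0.01977 A
P_R1 = I² × R1 = (0.01977)² × 3300 = 1.290 W

1.29 W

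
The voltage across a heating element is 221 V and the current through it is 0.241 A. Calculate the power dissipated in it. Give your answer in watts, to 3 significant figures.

Both the voltage across and the current through the element are known, so P = V I applies directly.
P = 221 V × 0.2410 A = 53.26 W

53.3 W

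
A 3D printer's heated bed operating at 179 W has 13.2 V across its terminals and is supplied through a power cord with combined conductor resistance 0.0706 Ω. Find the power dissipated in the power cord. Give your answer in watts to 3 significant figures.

The power cord is a series resistance carrying the load current; its dissipation is I²R_line.
I = P / V = 179 / 13.2 = 13.56 A through the power cord.
P_line = I² R_line = (13.56)² × 0.0706 = 12.98 W

13.0 W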